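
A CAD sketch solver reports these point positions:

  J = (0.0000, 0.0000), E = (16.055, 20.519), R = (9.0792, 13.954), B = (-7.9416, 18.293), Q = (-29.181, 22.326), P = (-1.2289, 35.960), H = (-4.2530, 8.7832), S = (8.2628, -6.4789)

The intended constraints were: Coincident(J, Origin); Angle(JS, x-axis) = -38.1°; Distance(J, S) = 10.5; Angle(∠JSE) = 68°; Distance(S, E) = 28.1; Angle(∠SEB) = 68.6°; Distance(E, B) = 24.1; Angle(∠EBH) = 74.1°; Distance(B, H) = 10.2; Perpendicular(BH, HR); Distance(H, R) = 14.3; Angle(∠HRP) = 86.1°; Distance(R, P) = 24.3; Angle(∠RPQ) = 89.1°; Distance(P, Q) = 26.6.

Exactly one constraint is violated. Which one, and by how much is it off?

Distance(P, Q) = 26.6 — off by 4.50.

J = (0.00, 0.00) ✓; JS at -38.10° ✓; |JS| = 10.50 ✓; ∠JSE = 68.00° ✓; |SE| = 28.10 ✓; ∠SEB = 68.60° ✓; |EB| = 24.10 ✓; ∠EBH = 74.10° ✓; |BH| = 10.20 ✓; ∠(BH, HR) = 90.00° ✓; |HR| = 14.30 ✓; ∠HRP = 86.10° ✓; |RP| = 24.30 ✓; ∠RPQ = 89.10° ✓; |PQ| = 31.10 ✗.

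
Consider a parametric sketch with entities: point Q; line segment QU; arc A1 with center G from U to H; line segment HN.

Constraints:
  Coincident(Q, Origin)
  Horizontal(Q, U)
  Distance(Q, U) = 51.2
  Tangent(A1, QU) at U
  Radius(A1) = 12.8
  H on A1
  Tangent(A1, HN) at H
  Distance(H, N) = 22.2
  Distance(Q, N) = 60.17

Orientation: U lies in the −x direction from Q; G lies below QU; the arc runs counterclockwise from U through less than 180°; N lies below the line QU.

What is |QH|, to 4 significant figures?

64.51

Checks: Q.y = 0.00, U.y = 0.00 ✓; |GH| = 12.80 ✓; ∠(GH, HN) = 90.00° ✓; |HN| = 22.20 ✓; |QN| = 60.17 ✓.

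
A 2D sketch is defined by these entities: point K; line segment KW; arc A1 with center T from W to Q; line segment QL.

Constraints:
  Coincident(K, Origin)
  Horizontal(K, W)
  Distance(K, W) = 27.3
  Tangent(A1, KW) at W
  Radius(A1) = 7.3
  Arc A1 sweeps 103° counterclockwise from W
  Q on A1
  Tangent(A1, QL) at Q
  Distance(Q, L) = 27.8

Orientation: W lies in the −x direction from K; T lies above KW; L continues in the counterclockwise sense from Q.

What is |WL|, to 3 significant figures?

36.0

K is at the origin; K and W share the same y with |KW| = 27.3 and W on the −x side, so W = (-27.3, 0.00). Since A1 is tangent to KW there, TW ⟂ KW, so T = W + (0, 7.3) = (-27.3, 7.30). On A1, W sits at bearing -90° from T; a 103° counterclockwise sweep puts Q at bearing 13°, so Q = T + 7.3·(cos 13°, sin 13°) = (-20.2, 8.94). The tangent condition forces TQ to be normal to QL, so QL runs along (−sin 13°, cos 13°); with |QL| = 27.8, L = (-26.4, 36.0). Then |WL| = |L − W| = 36.0.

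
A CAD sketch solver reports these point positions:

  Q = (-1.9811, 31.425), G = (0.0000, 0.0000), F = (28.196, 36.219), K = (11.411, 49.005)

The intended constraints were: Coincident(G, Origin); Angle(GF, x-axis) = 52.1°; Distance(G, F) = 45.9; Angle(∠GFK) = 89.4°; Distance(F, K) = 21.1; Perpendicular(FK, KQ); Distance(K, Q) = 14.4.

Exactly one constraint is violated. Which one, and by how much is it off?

Distance(K, Q) = 14.4 — off by 7.70.

G = (0.00, 0.00) ✓; GF at 52.10° ✓; |GF| = 45.90 ✓; ∠GFK = 89.40° ✓; |FK| = 21.10 ✓; ∠(FK, KQ) = 90.00° ✓; |KQ| = 22.10 ✗.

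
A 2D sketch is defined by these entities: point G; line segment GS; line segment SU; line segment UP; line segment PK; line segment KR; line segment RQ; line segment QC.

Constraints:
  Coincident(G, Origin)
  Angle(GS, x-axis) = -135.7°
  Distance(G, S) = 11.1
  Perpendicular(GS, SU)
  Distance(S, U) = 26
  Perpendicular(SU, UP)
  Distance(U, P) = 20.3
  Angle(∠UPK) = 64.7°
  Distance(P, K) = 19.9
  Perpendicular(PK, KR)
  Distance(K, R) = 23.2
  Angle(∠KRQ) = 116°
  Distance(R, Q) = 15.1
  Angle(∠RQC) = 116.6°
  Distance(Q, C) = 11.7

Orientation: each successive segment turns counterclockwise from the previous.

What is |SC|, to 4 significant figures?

38.40

G is at the origin; GS runs at -135.7° with length 11.1, so S = (-7.944, -7.752). GS is perpendicular to SU, so SU runs at -45.70°; with |SU| = 26.0, U = (10.21, -26.36). SU ⟂ UP, so UP runs at 44.30°; with |UP| = 20.3, P = (24.74, -12.18). ∠UPK = 64.7° gives PK at 159.6° from the x-axis; with |PK| = 19.9, K = (6.091, -5.246). The perpendicularity gives KR at right angles to PK, so KR runs at -110.4°; with |KR| = 23.2, R = (-1.996, -26.99). ∠KRQ = 116.0° gives RQ at -46.40° from the x-axis; with |RQ| = 15.1, Q = (8.418, -37.93). ∠RQC = 116.6° gives QC at 17.00° from the x-axis; with |QC| = 11.7, C = (19.61, -34.51). Then |SC| = |C − S| = 38.40.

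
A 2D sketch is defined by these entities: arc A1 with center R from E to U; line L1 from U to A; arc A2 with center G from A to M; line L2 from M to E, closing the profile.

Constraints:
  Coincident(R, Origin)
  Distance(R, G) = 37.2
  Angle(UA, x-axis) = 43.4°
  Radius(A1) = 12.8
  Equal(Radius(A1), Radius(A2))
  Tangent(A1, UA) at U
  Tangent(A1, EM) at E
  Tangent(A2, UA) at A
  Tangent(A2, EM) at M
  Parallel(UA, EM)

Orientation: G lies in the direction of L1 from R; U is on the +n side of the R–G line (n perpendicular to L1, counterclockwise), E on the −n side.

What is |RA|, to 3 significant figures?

39.3

The slot axis is L1's direction at 43.4°, so u = (cos 43.4°, sin 43.4°) = (0.727, 0.687) and n = (−sin 43.4°, cos 43.4°) = (-0.687, 0.727). R is at the origin and G lies 37.2 along u from R, so G = 37.2·u = (27.0, 25.6). Tangency of A1 to both parallel lines with radius 12.8 puts U and E at R ± 12.8·n: U = (-8.79, 9.30), E = (8.79, -9.30). Equal radii place A and M the same way about G: A = G + 12.8·n = (18.2, 34.9), M = G − 12.8·n = (35.8, 16.3). Then |RA| = |A − R| = 39.3.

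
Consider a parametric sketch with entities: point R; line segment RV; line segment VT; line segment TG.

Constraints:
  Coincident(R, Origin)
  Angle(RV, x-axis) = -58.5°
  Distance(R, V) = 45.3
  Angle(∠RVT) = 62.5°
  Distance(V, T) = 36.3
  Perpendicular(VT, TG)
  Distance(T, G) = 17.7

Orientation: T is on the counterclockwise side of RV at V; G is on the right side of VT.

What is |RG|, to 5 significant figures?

59.891

R is at the origin; RV runs at -58.5° with length 45.3, so V = 45.3·(cos -58.5°, sin -58.5°) = (23.669, -38.625). ∠RVT = 62.5°, so VT runs at -58.5° + (180° − 62.5°) = 59.000° from the x-axis; with |VT| = 36.3, T = V + 36.3·(cos 59.000°, sin 59.000°) = (42.365, -7.5094). VT ⟂ TG; with |TG| = 17.7 on the right of VT, G = T + 17.7·(0.85717, -0.51504) = (57.537, -16.626). Then |RG| = |G − R| = 59.891.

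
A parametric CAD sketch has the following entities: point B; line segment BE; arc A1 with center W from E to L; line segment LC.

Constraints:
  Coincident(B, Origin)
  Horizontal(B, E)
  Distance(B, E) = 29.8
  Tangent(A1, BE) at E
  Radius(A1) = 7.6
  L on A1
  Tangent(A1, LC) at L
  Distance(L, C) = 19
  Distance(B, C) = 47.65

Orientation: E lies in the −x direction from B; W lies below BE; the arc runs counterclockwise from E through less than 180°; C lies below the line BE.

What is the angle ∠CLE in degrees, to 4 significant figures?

140.0°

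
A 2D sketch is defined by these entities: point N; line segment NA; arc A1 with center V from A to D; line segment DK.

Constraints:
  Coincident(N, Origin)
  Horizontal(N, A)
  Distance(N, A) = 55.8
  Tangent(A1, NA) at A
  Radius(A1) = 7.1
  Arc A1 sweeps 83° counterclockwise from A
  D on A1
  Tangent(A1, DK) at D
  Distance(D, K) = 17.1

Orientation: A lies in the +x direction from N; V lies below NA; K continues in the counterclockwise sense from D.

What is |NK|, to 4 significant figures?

52.12

N is at the origin; NA is horizontal with |NA| = 55.8 and A on the +x side, so A = (55.80, 0.000). Tangency of A1 to NA means the radius VA is perpendicular to NA, so V = A + (0, -7.1) = (55.80, -7.100). On A1, A sits at bearing 90° from V; an 83° counterclockwise sweep puts D at bearing 173°, so D = V + 7.1·(cos 173°, sin 173°) = (48.75, -6.235). The tangent condition forces VD to be normal to DK, so DK runs along (−sin 173°, cos 173°); with |DK| = 17.1, K = (46.67, -23.21). Then |NK| = |K − N| = 52.12.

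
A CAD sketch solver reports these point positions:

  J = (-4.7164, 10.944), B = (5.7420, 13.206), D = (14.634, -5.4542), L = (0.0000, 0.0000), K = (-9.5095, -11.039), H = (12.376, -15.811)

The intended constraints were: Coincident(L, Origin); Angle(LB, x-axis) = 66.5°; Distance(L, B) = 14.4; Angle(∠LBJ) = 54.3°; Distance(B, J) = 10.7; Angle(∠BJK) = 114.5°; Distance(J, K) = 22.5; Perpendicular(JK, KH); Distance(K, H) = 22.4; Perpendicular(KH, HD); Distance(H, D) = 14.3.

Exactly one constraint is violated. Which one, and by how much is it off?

Distance(H, D) = 14.3 — off by 3.70.

L = (0.00, 0.00) ✓; LB at 66.50° ✓; |LB| = 14.40 ✓; ∠LBJ = 54.30° ✓; |BJ| = 10.70 ✓; ∠BJK = 114.5° ✓; |JK| = 22.50 ✓; ∠(JK, KH) = 90.00° ✓; |KH| = 22.40 ✓; ∠(KH, HD) = 90.00° ✓; |HD| = 10.60 ✗.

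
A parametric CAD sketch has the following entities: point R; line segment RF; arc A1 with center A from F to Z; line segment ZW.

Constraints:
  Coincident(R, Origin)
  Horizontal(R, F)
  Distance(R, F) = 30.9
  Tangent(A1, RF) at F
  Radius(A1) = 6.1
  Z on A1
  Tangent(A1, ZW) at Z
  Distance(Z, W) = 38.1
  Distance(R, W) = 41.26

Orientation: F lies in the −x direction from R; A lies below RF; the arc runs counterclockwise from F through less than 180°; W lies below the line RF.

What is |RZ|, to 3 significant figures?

37.0

R is at the origin; R and F share the same y with |RF| = 30.9 and F on the −x side, so F = (-30.9, 0.00). Since A1 is tangent to RF there, AF ⟂ RF, so A = F + (0, -6.1) = (-30.9, -6.10). Since AZ ⟂ ZW (tangency), |AW| = √(6.1² + 38.1²) = 38.6 regardless of where Z sits on A1. So W lies on both circle(R, 41.26) and circle(A, 38.6); the below-RF intersection is W = (-11.7, -39.6). Z is the foot of the tangent from W: Z = (-35.6, -9.93).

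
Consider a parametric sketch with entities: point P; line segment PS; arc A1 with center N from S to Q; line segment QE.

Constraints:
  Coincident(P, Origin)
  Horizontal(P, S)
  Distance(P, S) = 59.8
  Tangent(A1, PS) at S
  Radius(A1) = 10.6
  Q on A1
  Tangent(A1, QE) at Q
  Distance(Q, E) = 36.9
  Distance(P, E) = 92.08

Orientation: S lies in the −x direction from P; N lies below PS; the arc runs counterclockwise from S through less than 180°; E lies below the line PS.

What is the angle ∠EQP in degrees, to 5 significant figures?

115.06°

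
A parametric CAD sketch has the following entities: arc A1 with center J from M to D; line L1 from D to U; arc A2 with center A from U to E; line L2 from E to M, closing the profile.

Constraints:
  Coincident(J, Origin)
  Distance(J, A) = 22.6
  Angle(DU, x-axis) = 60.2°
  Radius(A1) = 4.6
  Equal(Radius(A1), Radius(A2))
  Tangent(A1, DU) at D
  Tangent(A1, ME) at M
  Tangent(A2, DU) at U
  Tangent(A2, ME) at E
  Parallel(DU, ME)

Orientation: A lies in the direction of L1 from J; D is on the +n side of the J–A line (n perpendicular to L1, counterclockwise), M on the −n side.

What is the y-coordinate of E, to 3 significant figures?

17.3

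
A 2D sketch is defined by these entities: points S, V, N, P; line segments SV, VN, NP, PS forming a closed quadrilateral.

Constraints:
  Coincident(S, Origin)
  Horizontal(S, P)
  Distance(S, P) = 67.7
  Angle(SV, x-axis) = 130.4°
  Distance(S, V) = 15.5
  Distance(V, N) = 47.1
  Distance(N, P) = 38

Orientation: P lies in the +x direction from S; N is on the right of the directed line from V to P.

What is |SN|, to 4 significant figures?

33.09

Checks: |VN| = 47.10 ✓; |NP| = 38.00 ✓.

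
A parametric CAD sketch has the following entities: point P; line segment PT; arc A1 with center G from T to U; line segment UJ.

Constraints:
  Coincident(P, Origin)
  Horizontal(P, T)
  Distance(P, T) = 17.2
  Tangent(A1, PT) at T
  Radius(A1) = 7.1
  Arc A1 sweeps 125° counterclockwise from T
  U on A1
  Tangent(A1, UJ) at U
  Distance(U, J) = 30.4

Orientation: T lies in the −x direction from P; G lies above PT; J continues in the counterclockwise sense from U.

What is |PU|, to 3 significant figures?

16.0

P is at the origin; PT is horizontal with |PT| = 17.2 and T on the −x side, so T = (-17.2, 0.00). A1 meets PT tangentially, so GT is at right angles to PT, so G = T + (0, 7.1) = (-17.2, 7.10). On A1, T sits at bearing -90° from G; a 125° counterclockwise sweep puts U at bearing 35°, so U = G + 7.1·(cos 35°, sin 35°) = (-11.4, 11.2). Then |PU| = |U − P| = 16.0.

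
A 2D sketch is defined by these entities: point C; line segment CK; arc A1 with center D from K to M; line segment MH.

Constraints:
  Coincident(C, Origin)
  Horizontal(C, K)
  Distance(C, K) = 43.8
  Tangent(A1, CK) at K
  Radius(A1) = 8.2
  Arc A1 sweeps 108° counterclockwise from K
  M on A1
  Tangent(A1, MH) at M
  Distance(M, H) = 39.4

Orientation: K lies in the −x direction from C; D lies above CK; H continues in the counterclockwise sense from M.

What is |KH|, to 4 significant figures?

48.40

C is at the origin; C and K share the same y with |CK| = 43.8 and K on the −x side, so K = (-43.80, 0.000). The tangent condition forces DK to be normal to CK, so D = K + (0, 8.2) = (-43.80, 8.200). On A1, K sits at bearing -90° from D; a 108° counterclockwise sweep puts M at bearing 18°, so M = D + 8.2·(cos 18°, sin 18°) = (-36.00, 10.73). Tangency of A1 to MH means the radius DM is perpendicular to MH, so MH runs along (−sin 18°, cos 18°); with |MH| = 39.4, H = (-48.18, 48.21). Then |KH| = |H − K| = 48.40.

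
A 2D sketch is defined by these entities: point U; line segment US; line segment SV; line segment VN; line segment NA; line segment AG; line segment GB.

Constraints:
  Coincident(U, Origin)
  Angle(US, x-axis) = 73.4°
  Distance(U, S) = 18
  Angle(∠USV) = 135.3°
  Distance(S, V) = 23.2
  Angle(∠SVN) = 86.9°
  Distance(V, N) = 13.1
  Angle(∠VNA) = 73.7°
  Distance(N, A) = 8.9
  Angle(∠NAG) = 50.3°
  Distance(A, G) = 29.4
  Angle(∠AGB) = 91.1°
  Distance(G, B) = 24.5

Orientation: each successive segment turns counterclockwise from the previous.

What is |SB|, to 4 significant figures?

54.64

U is at the origin; US runs at 73.4° with length 18.0, so S = (5.142, 17.25). ∠USV = 135.3° gives SV at 118.1° from the x-axis; with |SV| = 23.2, V = (-5.785, 37.72). ∠SVN = 86.9° gives VN at -148.8° from the x-axis; with |VN| = 13.1, N = (-16.99, 30.93). ∠VNA = 73.7° gives NA at -42.50° from the x-axis; with |NA| = 8.9, A = (-10.43, 24.92). ∠NAG = 50.3° gives AG at 87.20° from the x-axis; with |AG| = 29.4, G = (-8.992, 54.28). ∠AGB = 91.1° gives GB at 176.1° from the x-axis; with |GB| = 24.5, B = (-33.44, 55.95). Then |SB| = |B − S| = 54.64.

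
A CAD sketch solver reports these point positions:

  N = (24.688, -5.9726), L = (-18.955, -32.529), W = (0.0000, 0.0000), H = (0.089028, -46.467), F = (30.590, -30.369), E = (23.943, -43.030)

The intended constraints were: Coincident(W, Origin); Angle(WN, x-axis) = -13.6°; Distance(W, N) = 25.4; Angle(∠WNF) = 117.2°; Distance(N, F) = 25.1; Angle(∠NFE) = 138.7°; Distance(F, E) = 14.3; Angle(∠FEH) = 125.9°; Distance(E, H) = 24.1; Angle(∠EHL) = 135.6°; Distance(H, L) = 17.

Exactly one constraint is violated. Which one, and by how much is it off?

Distance(H, L) = 17 — off by 6.60.

W = (0.00, 0.00) ✓; WN at -13.60° ✓; |WN| = 25.40 ✓; ∠WNF = 117.2° ✓; |NF| = 25.10 ✓; ∠NFE = 138.7° ✓; |FE| = 14.30 ✓; ∠FEH = 125.9° ✓; |EH| = 24.10 ✓; ∠EHL = 135.6° ✓; |HL| = 23.60 ✗.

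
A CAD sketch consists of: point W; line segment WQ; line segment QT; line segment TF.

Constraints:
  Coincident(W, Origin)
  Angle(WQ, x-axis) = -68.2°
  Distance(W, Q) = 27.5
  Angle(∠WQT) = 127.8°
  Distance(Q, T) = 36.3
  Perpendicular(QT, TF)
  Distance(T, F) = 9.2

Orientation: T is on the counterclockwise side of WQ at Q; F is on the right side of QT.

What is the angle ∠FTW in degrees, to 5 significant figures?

112.23°

∠WQT = 127.8°, so QT runs at -68.2° + (180° − 127.8°) = -16.000° from the x-axis; with |QT| = 36.3, T = Q + 36.3·(cos -16.000°, sin -16.000°) = (45.106, -35.539). QT ⟂ TF; with |TF| = 9.2 on the right of QT, F = T + 9.2·(-0.27564, -0.96126) = (42.571, -44.383). Then cos ∠FTW = TF·TW / (|TF||TW|), giving 112.23°.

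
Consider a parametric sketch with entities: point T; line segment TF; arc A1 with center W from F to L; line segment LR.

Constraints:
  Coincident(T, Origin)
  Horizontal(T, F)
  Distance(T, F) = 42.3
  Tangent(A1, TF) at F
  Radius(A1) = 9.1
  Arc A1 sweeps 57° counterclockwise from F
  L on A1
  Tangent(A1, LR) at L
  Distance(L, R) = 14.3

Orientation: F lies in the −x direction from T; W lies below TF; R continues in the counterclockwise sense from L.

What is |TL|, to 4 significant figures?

50.10

A1 meets TF tangentially, so WF is at right angles to TF, so W = F + (0, -9.1) = (-42.30, -9.100). On A1, F sits at bearing 90° from W; a 57° counterclockwise sweep puts L at bearing 147°, so L = W + 9.1·(cos 147°, sin 147°) = (-49.93, -4.144). Then |TL| = |L − T| = 50.10.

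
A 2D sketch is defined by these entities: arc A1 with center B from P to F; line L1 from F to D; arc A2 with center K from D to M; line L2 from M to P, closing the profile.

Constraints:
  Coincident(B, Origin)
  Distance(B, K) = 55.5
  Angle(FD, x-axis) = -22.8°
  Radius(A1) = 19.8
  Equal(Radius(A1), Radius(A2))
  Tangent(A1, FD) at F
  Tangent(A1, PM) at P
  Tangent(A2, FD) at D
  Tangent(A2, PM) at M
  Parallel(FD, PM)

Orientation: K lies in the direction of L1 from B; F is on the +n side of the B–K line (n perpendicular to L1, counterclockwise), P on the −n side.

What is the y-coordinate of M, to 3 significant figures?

-39.8

Tangency of A1 to both parallel lines with radius 19.8 puts F and P at B ± 19.8·n: F = (7.67, 18.3), P = (-7.67, -18.3). Equal radii place D and M the same way about K: D = K + 19.8·n = (58.8, -3.25), M = K − 19.8·n = (43.5, -39.8). So M.y = -39.8.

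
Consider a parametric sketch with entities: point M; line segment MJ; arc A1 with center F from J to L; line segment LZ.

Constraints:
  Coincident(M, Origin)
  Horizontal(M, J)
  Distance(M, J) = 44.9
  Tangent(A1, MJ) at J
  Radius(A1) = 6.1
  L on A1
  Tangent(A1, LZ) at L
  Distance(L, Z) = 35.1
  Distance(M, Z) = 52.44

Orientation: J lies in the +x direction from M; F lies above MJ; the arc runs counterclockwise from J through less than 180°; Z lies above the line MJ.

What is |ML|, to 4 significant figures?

51.08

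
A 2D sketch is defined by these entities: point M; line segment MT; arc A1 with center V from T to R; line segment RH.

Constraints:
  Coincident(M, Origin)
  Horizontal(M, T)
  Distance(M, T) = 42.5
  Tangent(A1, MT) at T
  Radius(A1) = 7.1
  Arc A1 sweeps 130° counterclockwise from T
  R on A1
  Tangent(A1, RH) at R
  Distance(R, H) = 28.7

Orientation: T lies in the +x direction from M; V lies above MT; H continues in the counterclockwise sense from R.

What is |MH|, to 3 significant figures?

44.7

On A1, T sits at bearing -90° from V; a 130° counterclockwise sweep puts R at bearing 40°, so R = V + 7.1·(cos 40°, sin 40°) = (47.9, 11.7). Tangency of A1 to RH means the radius VR is perpendicular to RH, so RH runs along (−sin 40°, cos 40°); with |RH| = 28.7, H = (29.5, 33.6). Then |MH| = |H − M| = 44.7.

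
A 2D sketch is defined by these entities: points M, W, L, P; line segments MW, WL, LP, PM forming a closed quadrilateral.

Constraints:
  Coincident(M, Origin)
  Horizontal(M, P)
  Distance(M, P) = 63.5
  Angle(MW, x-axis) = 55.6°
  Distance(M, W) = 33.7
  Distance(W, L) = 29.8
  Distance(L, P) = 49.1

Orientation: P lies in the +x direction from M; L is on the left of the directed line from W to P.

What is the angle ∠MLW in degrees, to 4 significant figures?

11.01°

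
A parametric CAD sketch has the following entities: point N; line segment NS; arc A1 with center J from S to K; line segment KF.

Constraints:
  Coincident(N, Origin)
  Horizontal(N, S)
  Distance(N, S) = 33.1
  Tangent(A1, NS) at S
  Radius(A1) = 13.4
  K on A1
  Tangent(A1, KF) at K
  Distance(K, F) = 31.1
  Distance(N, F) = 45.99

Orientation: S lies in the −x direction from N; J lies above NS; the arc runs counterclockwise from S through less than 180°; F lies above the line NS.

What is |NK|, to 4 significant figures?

23.13

Checks: |JK| = 13.40 ✓; ∠(JK, KF) = 90.00° ✓; |KF| = 31.10 ✓; |NF| = 45.99 ✓.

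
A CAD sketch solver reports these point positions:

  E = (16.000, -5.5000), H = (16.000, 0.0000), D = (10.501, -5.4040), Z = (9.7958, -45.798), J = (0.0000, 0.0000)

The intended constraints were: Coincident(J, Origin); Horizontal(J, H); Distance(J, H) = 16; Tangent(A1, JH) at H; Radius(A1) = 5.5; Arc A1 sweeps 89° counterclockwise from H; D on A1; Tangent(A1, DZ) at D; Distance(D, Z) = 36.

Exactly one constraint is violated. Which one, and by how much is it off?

Distance(D, Z) = 36 — off by 4.40.

J = (0.00, 0.00) ✓; J.y = 0.00, H.y = 0.00 ✓; |JH| = 16.00 ✓; ∠(EH, HJ) = 90.00° ✓; |EH| = 5.500 ✓; bearing(E→D) − bearing(E→H) = 89.00° ✓; |ED| = 5.500 ✓; ∠(ED, DZ) = 90.00° ✓; |DZ| = 40.40 ✗.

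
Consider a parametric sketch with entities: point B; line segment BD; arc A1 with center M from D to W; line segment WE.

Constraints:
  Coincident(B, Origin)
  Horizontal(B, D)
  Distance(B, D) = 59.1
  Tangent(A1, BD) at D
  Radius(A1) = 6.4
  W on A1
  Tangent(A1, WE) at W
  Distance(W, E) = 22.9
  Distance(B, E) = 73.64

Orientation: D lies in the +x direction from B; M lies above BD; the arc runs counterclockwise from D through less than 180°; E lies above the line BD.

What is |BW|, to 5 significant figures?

65.713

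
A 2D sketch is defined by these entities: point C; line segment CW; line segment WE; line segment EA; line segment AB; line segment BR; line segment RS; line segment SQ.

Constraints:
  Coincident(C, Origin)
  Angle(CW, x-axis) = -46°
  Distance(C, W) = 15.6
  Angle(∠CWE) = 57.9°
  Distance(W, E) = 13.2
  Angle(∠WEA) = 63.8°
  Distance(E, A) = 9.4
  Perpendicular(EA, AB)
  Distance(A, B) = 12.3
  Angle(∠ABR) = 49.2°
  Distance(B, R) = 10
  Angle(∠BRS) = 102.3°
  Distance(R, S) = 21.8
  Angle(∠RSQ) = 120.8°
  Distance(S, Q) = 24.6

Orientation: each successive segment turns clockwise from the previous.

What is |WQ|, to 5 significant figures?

40.592

∠BRS = 102.3° gives RS at 137.20° from the x-axis; with |RS| = 21.8, S = (-12.036, 1.2174). ∠RSQ = 120.8° gives SQ at 78.000° from the x-axis; with |SQ| = 24.6, Q = (-6.9212, 25.280). Then |WQ| = |Q − W| = 40.592.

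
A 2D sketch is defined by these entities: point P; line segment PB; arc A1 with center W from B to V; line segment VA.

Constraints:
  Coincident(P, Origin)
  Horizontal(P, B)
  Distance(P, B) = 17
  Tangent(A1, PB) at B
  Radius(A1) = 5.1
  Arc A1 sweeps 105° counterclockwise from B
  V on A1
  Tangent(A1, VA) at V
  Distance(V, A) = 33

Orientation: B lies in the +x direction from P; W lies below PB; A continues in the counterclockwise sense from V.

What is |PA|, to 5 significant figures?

43.492

P is at the origin; P and B share the same y with |PB| = 17.0 and B on the +x side, so B = (17.000, 0.0000). Since A1 is tangent to PB there, WB ⟂ PB, so W = B + (0, -5.1) = (17.000, -5.1000). On A1, B sits at bearing 90° from W; a 105° counterclockwise sweep puts V at bearing 195°, so V = W + 5.1·(cos 195°, sin 195°) = (12.074, -6.4200). Tangency of A1 to VA means the radius WV is perpendicular to VA, so VA runs along (−sin 195°, cos 195°); with |VA| = 33.0, A = (20.615, -38.296). Then |PA| = |A − P| = 43.492.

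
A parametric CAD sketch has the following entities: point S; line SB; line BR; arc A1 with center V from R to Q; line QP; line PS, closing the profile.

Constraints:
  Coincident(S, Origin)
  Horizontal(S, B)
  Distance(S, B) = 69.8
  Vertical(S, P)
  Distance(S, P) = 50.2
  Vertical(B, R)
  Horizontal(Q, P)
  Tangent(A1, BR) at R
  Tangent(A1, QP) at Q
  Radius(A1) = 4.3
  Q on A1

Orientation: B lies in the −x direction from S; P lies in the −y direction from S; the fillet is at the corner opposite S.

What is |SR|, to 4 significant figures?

83.54

S is at the origin; S and B share the same y with |SB| = 69.8 and B on the −x side, so B = (-69.80, 0.000). SP is vertical with |SP| = 50.2 and P on the −y side, so P = (0.000, -50.20). The virtual corner opposite S is at (-69.80, -50.20). Tangency of A1 to BR means the radius VR is perpendicular to BR and tangency of A1 to QP means the radius VQ is perpendicular to QP, with radius 4.3, so the center V sits 4.3 in from both sides at V = (-65.50, -45.90). That places the tangent points at R = (-69.80, -45.90) on BR and Q = (-65.50, -50.20) on QP. Then |SR| = |R − S| = 83.54.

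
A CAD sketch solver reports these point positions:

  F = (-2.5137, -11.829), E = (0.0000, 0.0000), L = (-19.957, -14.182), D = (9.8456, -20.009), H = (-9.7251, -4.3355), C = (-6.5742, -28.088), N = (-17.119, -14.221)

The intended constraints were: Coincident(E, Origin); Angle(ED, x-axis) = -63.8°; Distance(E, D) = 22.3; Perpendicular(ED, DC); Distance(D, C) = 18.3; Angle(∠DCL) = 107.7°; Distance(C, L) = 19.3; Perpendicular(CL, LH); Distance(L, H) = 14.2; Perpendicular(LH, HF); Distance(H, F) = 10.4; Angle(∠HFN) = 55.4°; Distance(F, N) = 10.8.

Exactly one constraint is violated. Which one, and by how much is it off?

Distance(F, N) = 10.8 — off by 4.00.

E = (0.00, 0.00) ✓; ED at -63.80° ✓; |ED| = 22.30 ✓; ∠(ED, DC) = 90.00° ✓; |DC| = 18.30 ✓; ∠DCL = 107.7° ✓; |CL| = 19.30 ✓; ∠(CL, LH) = 90.00° ✓; |LH| = 14.20 ✓; ∠(LH, HF) = 90.00° ✓; |HF| = 10.40 ✓; ∠HFN = 55.40° ✓; |FN| = 14.80 ✗.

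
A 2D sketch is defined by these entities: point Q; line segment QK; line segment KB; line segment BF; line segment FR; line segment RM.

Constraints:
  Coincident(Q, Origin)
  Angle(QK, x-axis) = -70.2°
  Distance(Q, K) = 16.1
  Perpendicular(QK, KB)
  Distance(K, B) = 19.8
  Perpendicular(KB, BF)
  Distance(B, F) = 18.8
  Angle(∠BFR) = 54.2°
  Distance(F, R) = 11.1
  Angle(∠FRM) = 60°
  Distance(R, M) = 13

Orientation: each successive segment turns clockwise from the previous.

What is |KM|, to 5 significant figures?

23.705

∠BFR = 54.2° gives FR at -16.000° from the x-axis; with |FR| = 11.1, R = (-8.8740, -7.2262). ∠FRM = 60.0° gives RM at -136.00° from the x-axis; with |RM| = 13.0, M = (-18.225, -16.257). Then |KM| = |M − K| = 23.705.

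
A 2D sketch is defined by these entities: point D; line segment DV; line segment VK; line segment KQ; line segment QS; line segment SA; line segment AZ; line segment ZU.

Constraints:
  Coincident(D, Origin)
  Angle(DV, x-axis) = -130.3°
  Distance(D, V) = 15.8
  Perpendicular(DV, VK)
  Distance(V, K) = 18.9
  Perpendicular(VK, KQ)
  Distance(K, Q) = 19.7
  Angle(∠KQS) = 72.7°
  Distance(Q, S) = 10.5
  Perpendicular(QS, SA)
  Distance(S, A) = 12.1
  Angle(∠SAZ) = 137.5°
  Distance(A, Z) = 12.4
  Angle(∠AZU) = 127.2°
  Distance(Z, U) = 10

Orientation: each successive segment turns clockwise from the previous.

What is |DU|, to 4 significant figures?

34.99

D is at the origin; DV runs at -130.3° with length 15.8, so V = (-10.22, -12.05). The perpendicularity gives VK at right angles to DV, so VK runs at 139.7°; with |VK| = 18.9, K = (-24.63, 0.1742). VK ⟂ KQ, so KQ runs at 49.70°; with |KQ| = 19.7, Q = (-11.89, 15.20). ∠KQS = 72.7° gives QS at -57.60° from the x-axis; with |QS| = 10.5, S = (-6.266, 6.333). QS ⟂ SA, so SA runs at -147.6°; with |SA| = 12.1, A = (-16.48, -0.1502). ∠SAZ = 137.5° gives AZ at 169.9° from the x-axis; with |AZ| = 12.4, Z = (-28.69, 2.024). ∠AZU = 127.2° gives ZU at 117.1° from the x-axis; with |ZU| = 10.0, U = (-33.25, 10.93). Then |DU| = |U − D| = 34.99.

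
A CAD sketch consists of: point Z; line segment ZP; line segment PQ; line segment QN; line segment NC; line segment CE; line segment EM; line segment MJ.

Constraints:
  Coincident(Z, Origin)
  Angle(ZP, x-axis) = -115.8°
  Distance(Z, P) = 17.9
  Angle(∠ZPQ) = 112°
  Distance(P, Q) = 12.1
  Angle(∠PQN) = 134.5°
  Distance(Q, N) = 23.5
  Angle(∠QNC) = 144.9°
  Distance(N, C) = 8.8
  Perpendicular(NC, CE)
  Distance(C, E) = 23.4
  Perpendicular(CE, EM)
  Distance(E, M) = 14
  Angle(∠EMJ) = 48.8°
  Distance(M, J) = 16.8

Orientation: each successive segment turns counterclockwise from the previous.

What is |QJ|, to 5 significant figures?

25.243

Z is at the origin; ZP runs at -115.8° with length 17.9, so P = (-7.7906, -16.116). ∠ZPQ = 112.0° gives PQ at -47.800° from the x-axis; with |PQ| = 12.1, Q = (0.33718, -25.079). ∠PQN = 134.5° gives QN at -2.3000° from the x-axis; with |QN| = 23.5, N = (23.818, -26.023). ∠QNC = 144.9° gives NC at 32.800° from the x-axis; with |NC| = 8.8, C = (31.215, -21.256). NC is perpendicular to CE, so CE runs at 122.80°; with |CE| = 23.4, E = (18.539, -1.5862). CE is perpendicular to EM, so EM runs at -147.20°; with |EM| = 14.0, M = (6.7713, -9.1702). ∠EMJ = 48.8° gives MJ at -16.000° from the x-axis; with |MJ| = 16.8, J = (22.921, -13.801). Then |QJ| = |J − Q| = 25.243.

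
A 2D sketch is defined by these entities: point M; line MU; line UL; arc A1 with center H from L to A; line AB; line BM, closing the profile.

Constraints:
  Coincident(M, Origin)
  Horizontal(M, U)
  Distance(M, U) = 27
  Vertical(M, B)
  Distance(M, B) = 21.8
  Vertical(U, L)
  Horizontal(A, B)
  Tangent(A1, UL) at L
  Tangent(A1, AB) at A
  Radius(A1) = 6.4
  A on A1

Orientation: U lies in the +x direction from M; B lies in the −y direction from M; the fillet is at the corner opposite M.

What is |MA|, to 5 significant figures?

29.993

The virtual corner opposite M is at (27.000, -21.800). The tangent condition forces HL to be normal to UL and since A1 is tangent to AB there, HA ⟂ AB, with radius 6.4, so the center H sits 6.4 in from both sides at H = (20.600, -15.400). That places the tangent points at L = (27.000, -15.400) on UL and A = (20.600, -21.800) on AB. Then |MA| = |A − M| = 29.993.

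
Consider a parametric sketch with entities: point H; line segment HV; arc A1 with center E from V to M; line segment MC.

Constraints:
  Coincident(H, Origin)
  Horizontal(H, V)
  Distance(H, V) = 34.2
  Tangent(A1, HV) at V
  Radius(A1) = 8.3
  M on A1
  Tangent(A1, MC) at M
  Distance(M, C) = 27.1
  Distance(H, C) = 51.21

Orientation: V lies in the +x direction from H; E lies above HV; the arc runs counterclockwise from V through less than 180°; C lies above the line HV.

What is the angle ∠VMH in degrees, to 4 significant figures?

38.21°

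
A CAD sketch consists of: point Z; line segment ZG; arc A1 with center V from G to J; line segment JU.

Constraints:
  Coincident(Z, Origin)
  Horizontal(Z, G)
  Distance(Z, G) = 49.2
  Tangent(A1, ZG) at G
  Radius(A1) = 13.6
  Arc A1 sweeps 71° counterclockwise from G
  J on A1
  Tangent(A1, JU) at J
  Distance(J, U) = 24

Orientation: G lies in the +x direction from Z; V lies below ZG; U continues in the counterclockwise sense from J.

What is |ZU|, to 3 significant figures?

42.8

Z is at the origin; Z and G share the same y with |ZG| = 49.2 and G on the +x side, so G = (49.2, 0.00). A1 meets ZG tangentially, so VG is at right angles to ZG, so V = G + (0, -13.6) = (49.2, -13.6). On A1, G sits at bearing 90° from V; a 71° counterclockwise sweep puts J at bearing 161°, so J = V + 13.6·(cos 161°, sin 161°) = (36.3, -9.17). Tangency of A1 to JU means the radius VJ is perpendicular to JU, so JU runs along (−sin 161°, cos 161°); with |JU| = 24.0, U = (28.5, -31.9). Then |ZU| = |U − Z| = 42.8.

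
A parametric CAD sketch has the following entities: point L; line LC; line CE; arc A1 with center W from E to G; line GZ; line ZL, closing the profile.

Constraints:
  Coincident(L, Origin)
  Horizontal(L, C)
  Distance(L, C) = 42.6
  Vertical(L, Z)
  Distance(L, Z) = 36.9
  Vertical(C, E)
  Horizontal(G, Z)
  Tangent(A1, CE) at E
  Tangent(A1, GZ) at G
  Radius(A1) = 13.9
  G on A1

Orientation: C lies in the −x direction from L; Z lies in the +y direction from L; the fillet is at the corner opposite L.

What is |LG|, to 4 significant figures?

46.75

The virtual corner opposite L is at (-42.60, 36.90). Tangency of A1 to CE means the radius WE is perpendicular to CE and the tangent condition forces WG to be normal to GZ, with radius 13.9, so the center W sits 13.9 in from both sides at W = (-28.70, 23.00). That places the tangent points at E = (-42.60, 23.00) on CE and G = (-28.70, 36.90) on GZ. Then |LG| = |G − L| = 46.75.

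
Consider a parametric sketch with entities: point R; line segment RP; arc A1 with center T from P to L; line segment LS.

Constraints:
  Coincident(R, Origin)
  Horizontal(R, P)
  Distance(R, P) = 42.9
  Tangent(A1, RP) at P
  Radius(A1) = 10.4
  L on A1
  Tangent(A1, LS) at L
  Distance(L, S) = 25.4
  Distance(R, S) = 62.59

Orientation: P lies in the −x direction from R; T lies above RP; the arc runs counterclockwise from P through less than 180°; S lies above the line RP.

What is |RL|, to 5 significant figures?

38.681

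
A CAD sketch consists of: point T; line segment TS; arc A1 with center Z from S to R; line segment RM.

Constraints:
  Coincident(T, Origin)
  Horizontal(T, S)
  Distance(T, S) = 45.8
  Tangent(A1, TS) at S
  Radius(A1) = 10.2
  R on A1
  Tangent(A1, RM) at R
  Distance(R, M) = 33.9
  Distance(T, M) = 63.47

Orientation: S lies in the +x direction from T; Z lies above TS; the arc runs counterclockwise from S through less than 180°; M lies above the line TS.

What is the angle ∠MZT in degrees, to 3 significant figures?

99.9°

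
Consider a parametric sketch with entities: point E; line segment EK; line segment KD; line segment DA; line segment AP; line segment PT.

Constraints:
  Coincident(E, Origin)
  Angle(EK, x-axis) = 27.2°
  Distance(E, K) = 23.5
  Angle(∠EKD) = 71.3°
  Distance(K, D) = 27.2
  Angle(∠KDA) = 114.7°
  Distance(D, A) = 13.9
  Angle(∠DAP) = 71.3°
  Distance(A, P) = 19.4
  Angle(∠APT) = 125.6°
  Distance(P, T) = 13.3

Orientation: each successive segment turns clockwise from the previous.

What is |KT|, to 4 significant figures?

6.786

E is at the origin; EK runs at 27.2° with length 23.5, so K = (20.90, 10.74). ∠EKD = 71.3° gives KD at -81.50° from the x-axis; with |KD| = 27.2, D = (24.92, -16.16). ∠KDA = 114.7° gives DA at -146.8° from the x-axis; with |DA| = 13.9, A = (13.29, -23.77). ∠DAP = 71.3° gives AP at 104.5° from the x-axis; with |AP| = 19.4, P = (8.433, -4.988). ∠APT = 125.6° gives PT at 50.10° from the x-axis; with |PT| = 13.3, T = (16.96, 5.215). Then |KT| = |T − K| = 6.786.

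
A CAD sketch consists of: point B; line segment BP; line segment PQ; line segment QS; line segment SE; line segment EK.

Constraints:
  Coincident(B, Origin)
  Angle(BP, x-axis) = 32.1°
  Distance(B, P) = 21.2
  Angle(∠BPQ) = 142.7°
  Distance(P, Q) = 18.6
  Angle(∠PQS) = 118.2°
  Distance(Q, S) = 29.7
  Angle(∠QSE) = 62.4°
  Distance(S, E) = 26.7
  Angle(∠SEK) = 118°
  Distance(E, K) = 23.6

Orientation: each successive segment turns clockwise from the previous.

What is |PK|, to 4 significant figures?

7.850

∠QSE = 62.4° gives SE at 175.4° from the x-axis; with |SE| = 26.7, E = (21.47, -15.62). ∠SEK = 118.0° gives EK at 113.4° from the x-axis; with |EK| = 23.6, K = (12.10, 6.041). Then |PK| = |K − P| = 7.850.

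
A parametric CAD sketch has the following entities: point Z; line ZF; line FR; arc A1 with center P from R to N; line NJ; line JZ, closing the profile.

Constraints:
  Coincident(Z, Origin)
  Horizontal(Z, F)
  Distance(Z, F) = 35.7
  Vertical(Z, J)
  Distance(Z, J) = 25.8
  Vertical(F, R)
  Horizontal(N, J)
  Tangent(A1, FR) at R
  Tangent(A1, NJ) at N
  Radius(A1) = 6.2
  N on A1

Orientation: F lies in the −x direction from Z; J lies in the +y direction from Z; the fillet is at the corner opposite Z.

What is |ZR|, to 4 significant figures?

40.73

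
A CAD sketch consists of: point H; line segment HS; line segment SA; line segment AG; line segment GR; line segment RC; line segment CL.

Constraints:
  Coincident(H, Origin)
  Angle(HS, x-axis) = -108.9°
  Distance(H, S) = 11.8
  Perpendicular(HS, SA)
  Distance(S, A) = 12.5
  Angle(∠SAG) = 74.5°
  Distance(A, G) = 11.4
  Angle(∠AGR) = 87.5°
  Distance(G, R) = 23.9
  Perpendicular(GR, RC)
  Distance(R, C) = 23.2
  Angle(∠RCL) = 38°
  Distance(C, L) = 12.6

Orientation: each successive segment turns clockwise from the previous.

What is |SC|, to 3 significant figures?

19.4

H is at the origin; HS runs at -108.9° with length 11.8, so S = (-3.82, -11.2). The perpendicularity gives SA at right angles to HS, so SA runs at 161°; with |SA| = 12.5, A = (-15.6, -7.11). ∠SAG = 74.5° gives AG at 55.6° from the x-axis; with |AG| = 11.4, G = (-9.21, 2.29). ∠AGR = 87.5° gives GR at -36.9° from the x-axis; with |GR| = 23.9, R = (9.90, -12.1). The perpendicularity gives RC at right angles to GR, so RC runs at -127°; with |RC| = 23.2, C = (-4.02, -30.6). Then |SC| = |C − S| = 19.4.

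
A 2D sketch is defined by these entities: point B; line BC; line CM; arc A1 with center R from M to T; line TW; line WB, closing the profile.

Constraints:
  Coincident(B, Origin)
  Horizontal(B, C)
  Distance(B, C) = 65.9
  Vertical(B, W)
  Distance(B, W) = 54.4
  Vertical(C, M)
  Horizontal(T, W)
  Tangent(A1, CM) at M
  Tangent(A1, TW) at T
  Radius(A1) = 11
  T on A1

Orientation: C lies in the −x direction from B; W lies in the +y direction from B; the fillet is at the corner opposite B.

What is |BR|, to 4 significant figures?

69.98

B is at the origin; BC is horizontal with |BC| = 65.9 and C on the −x side, so C = (-65.90, 0.000). BW is vertical with |BW| = 54.4 and W on the +y side, so W = (0.000, 54.40). The virtual corner opposite B is at (-65.90, 54.40). Since A1 is tangent to CM there, RM ⟂ CM and tangency of A1 to TW means the radius RT is perpendicular to TW, with radius 11.0, so the center R sits 11.0 in from both sides at R = (-54.90, 43.40). Then |BR| = |R − B| = 69.98.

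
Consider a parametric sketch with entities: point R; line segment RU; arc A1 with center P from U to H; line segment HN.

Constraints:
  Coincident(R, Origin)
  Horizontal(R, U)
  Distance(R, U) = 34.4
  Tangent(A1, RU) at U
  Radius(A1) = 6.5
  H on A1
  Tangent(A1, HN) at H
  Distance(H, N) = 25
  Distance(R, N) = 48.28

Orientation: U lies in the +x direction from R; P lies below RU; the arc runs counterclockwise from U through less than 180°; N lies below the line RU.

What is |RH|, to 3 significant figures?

29.5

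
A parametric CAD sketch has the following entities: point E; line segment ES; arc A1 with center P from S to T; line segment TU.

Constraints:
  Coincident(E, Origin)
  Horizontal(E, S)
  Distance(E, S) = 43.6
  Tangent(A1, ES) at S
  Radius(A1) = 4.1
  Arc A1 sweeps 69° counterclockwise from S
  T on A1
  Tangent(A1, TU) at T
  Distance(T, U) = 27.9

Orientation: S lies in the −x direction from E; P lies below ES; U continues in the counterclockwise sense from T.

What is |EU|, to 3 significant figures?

64.2

E is at the origin; E and S share the same y with |ES| = 43.6 and S on the −x side, so S = (-43.6, 0.00). Since A1 is tangent to ES there, PS ⟂ ES, so P = S + (0, -4.1) = (-43.6, -4.10). On A1, S sits at bearing 90° from P; a 69° counterclockwise sweep puts T at bearing 159°, so T = P + 4.1·(cos 159°, sin 159°) = (-47.4, -2.63). Tangency of A1 to TU means the radius PT is perpendicular to TU, so TU runs along (−sin 159°, cos 159°); with |TU| = 27.9, U = (-57.4, -28.7). Then |EU| = |U − E| = 64.2.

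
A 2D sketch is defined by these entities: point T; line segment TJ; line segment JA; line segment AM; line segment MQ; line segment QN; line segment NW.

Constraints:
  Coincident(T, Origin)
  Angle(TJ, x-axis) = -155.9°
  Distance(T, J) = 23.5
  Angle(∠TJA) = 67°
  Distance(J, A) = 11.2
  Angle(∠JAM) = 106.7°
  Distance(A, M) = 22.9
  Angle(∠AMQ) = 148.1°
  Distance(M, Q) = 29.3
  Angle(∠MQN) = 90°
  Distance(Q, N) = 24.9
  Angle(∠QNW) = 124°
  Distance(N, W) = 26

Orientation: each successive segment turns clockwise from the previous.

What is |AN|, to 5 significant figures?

50.394

T is at the origin; TJ runs at -155.9° with length 23.5, so J = (-21.452, -9.5958). ∠TJA = 67.0° gives JA at 91.100° from the x-axis; with |JA| = 11.2, A = (-21.667, 1.6022). ∠JAM = 106.7° gives AM at 17.800° from the x-axis; with |AM| = 22.9, M = (0.13715, 8.6026). ∠AMQ = 148.1° gives MQ at -14.100° from the x-axis; with |MQ| = 29.3, Q = (28.554, 1.4647). ∠MQN = 90.0° gives QN at -104.10° from the x-axis; with |QN| = 24.9, N = (22.488, -22.685). Then |AN| = |N − A| = 50.394.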